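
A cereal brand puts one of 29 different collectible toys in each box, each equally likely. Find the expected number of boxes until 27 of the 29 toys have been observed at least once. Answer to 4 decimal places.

71.3880

With k distinct toys already seen, the next new one arrives after an expected 29/(29-k) boxes.
Sum over k = 0,...,26: E = 29/29 + 29/28 + 29/27 + ... + 29/4 + 29/3 = 71.38796.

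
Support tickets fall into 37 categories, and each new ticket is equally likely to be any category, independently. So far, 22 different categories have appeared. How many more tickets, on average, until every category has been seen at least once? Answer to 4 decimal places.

122.7745

The wait to go from k to k+1 distinct categories is geometric with mean 37/(37-k).
Sum over k = 22,...,36: E = 37/15 + 37/14 + 37/13 + ... + 37/2 + 37/1 = 122.77447.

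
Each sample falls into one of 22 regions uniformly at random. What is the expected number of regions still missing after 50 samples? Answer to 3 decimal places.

2.149

For each region, P(unseen after 50) = (21/22)^50 = 0.0977.
By linearity of expectation, E[unseen] = 22·(21/22)^50 = 2.1491.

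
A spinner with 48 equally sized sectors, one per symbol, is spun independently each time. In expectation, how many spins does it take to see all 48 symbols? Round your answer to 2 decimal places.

After k distinct symbols have appeared, the next spin gives a new one with probability (48-k)/48, so the expected wait for the (k+1)-th is 48/(48-k).
E[T] = 48/48 + 48/47 + 48/46 + ... + 48/2 + 48/1 = 48·H_{48}.
H_{48} = 4.459, so E[T] = 214.022.

214.02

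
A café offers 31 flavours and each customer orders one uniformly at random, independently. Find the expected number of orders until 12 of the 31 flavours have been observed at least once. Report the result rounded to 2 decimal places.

Going from k to k+1 distinct takes a geometric number of orders with mean 31/(31-k).
Sum over k = 0,...,11: E = 31/31 + 31/30 + 31/29 + ... + 31/21 + 31/20 = 14.865.

14.86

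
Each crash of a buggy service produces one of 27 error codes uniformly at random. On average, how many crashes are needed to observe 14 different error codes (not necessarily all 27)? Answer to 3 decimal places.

19.206

With k distinct error codes already seen, the next new one arrives after an expected 27/(27-k) crashes.
Sum over k = 0,...,13: E = 27/27 + 27/26 + 27/25 + ... + 27/15 + 27/14 = 19.2057.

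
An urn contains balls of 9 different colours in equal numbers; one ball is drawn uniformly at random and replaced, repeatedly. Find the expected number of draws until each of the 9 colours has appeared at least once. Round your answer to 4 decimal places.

25.4607

The wait to go from k to k+1 distinct colours is geometric with mean 9/(9-k).
E[T] = 9/9 + 9/8 + 9/7 + ... + 9/2 + 9/1 = 9·H_{9}.
H_{9} = 2.82897, so E[T] = 25.46071.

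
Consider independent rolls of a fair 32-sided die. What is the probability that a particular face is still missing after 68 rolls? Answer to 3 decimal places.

Each roll misses the fixed face with probability (32-1)/32 = 31/32, independently.
P(still missing after 68) = (31/32)^68 = 0.1155.

0.115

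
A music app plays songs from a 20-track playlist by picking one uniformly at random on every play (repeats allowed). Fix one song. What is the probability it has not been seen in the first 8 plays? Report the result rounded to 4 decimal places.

On each play the fixed song fails to appear with probability 19/20.
P(still missing after 8) = (19/20)^8 = 0.66342.

0.6634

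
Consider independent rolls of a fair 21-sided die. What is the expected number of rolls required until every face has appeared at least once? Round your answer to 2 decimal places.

After k distinct faces have appeared, the next roll gives a new one with probability (21-k)/21, so the expected wait for the (k+1)-th is 21/(21-k).
E[T] = 21/21 + 21/20 + 21/19 + ... + 21/2 + 21/1 = 21·H_{21}.
H_{21} = 3.645, so E[T] = 76.553.

76.55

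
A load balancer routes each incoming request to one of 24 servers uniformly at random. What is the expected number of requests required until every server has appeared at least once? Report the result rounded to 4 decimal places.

90.6230

The wait to go from k to k+1 distinct servers is geometric with mean 24/(24-k).
E[T] = 24/24 + 24/23 + 24/22 + ... + 24/2 + 24/1 = 24·H_{24}.
H_{24} = 3.77596, so E[T] = 90.62300.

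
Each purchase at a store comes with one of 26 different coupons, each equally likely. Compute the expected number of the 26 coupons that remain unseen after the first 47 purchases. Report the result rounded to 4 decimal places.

4.1153

For each coupon, P(unseen after 47) = (25/26)^47 = 0.15828.
By linearity of expectation, E[unseen] = 26·(25/26)^47 = 4.11535.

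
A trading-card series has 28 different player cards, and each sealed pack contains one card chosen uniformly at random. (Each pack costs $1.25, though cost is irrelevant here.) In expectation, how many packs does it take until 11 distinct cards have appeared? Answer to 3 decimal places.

13.653

Going from k to k+1 distinct takes a geometric number of packs with mean 28/(28-k).
Sum over k = 0,...,10: E = 28/28 + 28/27 + 28/26 + ... + 28/19 + 28/18 = 13.6533.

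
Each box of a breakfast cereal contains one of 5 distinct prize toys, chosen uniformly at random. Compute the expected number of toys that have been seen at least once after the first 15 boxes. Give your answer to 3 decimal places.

For each toy, P(seen in 15 boxes) = 1 - (4/5)^15 = 0.9648.
By linearity of expectation, E[distinct seen] = 5·(1 - (4/5)^15) = 4.8241.

4.824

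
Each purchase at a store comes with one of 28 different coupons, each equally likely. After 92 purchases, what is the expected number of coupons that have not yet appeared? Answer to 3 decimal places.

For each coupon, P(unseen after 92) = (27/28)^92 = 0.0352.
By linearity of expectation, E[unseen] = 28·(27/28)^92 = 0.9865.

0.986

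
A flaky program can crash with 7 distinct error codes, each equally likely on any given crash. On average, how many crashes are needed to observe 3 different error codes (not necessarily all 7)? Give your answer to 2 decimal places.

With k distinct error codes already seen, the next new one arrives after an expected 7/(7-k) crashes.
Sum over k = 0,...,2: E = 7/7 + 7/6 + 7/5 = 3.567.

3.57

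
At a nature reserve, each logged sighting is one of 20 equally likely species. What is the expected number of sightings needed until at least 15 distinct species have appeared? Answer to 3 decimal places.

26.288

Going from k to k+1 distinct takes a geometric number of sightings with mean 20/(20-k).
Sum over k = 0,...,14: E = 20/20 + 20/19 + 20/18 + ... + 20/7 + 20/6 = 26.2881.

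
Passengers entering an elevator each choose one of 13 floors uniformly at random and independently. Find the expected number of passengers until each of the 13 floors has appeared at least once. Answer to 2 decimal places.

The wait to go from k to k+1 distinct floors is geometric with mean 13/(13-k).
E[T] = 13/13 + 13/12 + 13/11 + ... + 13/2 + 13/1 = 13·H_{13}.
H_{13} = 3.180, so E[T] = 41.342.

41.34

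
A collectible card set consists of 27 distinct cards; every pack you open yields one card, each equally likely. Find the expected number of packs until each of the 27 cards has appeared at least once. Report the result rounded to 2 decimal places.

105.07

Split into phases: going from k distinct to k+1 distinct takes on average 27/(27-k) packs.
E[T] = 27/27 + 27/26 + 27/25 + ... + 27/2 + 27/1 = 27·H_{27}.
H_{27} = 3.891, so E[T] = 105.069.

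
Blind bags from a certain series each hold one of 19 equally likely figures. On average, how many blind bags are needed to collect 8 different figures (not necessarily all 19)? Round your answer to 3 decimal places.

Going from k to k+1 distinct takes a geometric number of blind bags with mean 19/(19-k).
Sum over k = 0,...,7: E = 19/19 + 19/18 + 19/17 + ... + 19/13 + 19/12 = 10.0294.

10.029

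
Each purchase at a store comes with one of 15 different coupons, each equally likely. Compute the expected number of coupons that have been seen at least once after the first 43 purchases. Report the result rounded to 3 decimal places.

For each coupon, P(seen in 43 purchases) = 1 - (14/15)^43 = 0.9485.
By linearity of expectation, E[distinct seen] = 15·(1 - (14/15)^43) = 14.2279.

14.228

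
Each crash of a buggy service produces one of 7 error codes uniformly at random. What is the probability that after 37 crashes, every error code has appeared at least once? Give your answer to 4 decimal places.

Let A_i be the event that error code i is missing after 37 crashes. By inclusion–exclusion on the A_i,
P(all seen) = Σ_{j=0}^{7} (-1)^j C(7,j)((7-j)/7)^37
= 1.00000 - 0.02334 + 0.00008 - 0.00000 + 0.00000 - 0.00000 + 0.00000 - 0.00000
= 0.97674.

0.9767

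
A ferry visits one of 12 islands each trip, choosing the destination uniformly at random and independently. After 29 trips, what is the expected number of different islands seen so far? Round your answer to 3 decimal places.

11.038

For each island, P(seen in 29 trips) = 1 - (11/12)^29 = 0.9198.
By linearity of expectation, E[distinct seen] = 12·(1 - (11/12)^29) = 11.0377.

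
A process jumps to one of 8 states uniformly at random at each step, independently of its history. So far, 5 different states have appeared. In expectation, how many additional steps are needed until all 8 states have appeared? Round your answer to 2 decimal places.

The wait to go from k to k+1 distinct states is geometric with mean 8/(8-k).
Sum over k = 5,...,7: E = 8/3 + 8/2 + 8/1 = 14.667.

14.67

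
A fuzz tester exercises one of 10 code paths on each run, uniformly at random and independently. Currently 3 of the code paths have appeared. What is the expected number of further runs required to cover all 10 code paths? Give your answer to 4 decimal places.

25.9286

With k distinct code paths already seen, the next new one takes an expected 10/(10-k) runs.
Sum over k = 3,...,9: E = 10/7 + 10/6 + 10/5 + ... + 10/2 + 10/1 = 25.92857.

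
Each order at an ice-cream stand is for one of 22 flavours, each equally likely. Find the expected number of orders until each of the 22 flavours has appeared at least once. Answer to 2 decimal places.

81.20

After k distinct flavours have appeared, the next order gives a new one with probability (22-k)/22, so the expected wait for the (k+1)-th is 22/(22-k).
E[T] = 22/22 + 22/21 + 22/20 + ... + 22/2 + 22/1 = 22·H_{22}.
H_{22} = 3.691, so E[T] = 81.198.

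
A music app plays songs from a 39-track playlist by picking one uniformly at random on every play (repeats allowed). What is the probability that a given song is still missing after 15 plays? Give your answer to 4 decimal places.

0.6773

Each play misses the fixed song with probability (39-1)/39 = 38/39, independently.
P(still missing after 15) = (38/39)^15 = 0.67731.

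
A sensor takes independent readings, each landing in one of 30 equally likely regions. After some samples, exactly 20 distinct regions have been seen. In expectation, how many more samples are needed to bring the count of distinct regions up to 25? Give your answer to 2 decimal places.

19.37

The wait to go from k to k+1 distinct regions is geometric with mean 30/(30-k).
Sum over k = 20,...,24: E = 30/10 + 30/9 + 30/8 + 30/7 + 30/6 = 19.369.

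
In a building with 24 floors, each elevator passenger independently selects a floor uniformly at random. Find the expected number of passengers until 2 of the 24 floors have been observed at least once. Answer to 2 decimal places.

With k distinct floors already seen, the next new one arrives after an expected 24/(24-k) passengers.
Sum over k = 0,...,1: E = 24/24 + 24/23 = 2.043.

2.04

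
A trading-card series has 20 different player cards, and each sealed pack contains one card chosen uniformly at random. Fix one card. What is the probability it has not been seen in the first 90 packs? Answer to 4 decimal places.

On each pack the fixed card fails to appear with probability 19/20.
P(still missing after 90) = (19/20)^90 = 0.00989.

0.0099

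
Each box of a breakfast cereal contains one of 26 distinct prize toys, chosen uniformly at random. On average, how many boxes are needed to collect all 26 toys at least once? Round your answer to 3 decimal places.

100.215

After k distinct toys have appeared, the next box gives a new one with probability (26-k)/26, so the expected wait for the (k+1)-th is 26/(26-k).
E[T] = 26/26 + 26/25 + 26/24 + ... + 26/2 + 26/1 = 26·H_{26}.
H_{26} = 3.8544, so E[T] = 100.2149.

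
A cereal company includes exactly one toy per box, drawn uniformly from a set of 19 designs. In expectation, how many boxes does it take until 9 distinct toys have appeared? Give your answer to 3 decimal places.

Going from k to k+1 distinct takes a geometric number of boxes with mean 19/(19-k).
Sum over k = 0,...,8: E = 19/19 + 19/18 + 19/17 + ... + 19/12 + 19/11 = 11.7567.

11.757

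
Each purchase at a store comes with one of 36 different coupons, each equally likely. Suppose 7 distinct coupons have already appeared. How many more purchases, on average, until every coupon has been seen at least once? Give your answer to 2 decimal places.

With k distinct coupons already seen, the next new one takes an expected 36/(36-k) purchases.
Sum over k = 7,...,35: E = 36/29 + 36/28 + 36/27 + ... + 36/2 + 36/1 = 142.620.

142.62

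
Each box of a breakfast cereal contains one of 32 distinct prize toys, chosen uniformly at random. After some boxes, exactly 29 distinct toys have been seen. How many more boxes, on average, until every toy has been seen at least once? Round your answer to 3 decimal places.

58.667

From k distinct to k+1 distinct takes on average 32/(32-k) boxes.
Sum over k = 29,...,31: E = 32/3 + 32/2 + 32/1 = 58.6667.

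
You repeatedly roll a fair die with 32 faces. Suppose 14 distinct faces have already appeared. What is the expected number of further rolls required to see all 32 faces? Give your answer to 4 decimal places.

111.8435

From k distinct to k+1 distinct takes on average 32/(32-k) rolls.
Sum over k = 14,...,31: E = 32/18 + 32/17 + 32/16 + ... + 32/2 + 32/1 = 111.84346.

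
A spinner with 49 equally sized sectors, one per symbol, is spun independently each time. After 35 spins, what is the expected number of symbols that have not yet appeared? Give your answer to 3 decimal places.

23.811

For each symbol, P(unseen after 35) = (48/49)^35 = 0.4859.
By linearity of expectation, E[unseen] = 49·(48/49)^35 = 23.8109.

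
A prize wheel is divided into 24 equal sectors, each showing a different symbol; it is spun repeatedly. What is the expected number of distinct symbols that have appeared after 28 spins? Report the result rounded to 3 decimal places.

16.711

For each symbol, P(seen in 28 spins) = 1 - (23/24)^28 = 0.6963.
By linearity of expectation, E[distinct seen] = 24·(1 - (23/24)^28) = 16.7109.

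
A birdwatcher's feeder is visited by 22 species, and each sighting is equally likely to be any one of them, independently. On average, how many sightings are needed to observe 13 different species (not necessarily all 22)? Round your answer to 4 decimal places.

Going from k to k+1 distinct takes a geometric number of sightings with mean 22/(22-k).
Sum over k = 0,...,12: E = 22/22 + 22/21 + 22/20 + ... + 22/11 + 22/10 = 18.96059.

18.9606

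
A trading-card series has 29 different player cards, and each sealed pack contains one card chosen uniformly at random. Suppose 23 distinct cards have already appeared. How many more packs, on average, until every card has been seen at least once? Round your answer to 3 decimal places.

71.050

The wait to go from k to k+1 distinct cards is geometric with mean 29/(29-k).
Sum over k = 23,...,28: E = 29/6 + 29/5 + 29/4 + 29/3 + 29/2 + 29/1 = 71.0500.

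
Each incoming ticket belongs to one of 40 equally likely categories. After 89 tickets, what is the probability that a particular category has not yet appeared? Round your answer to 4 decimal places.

Each ticket misses the fixed category with probability (40-1)/40 = 39/40, independently.
P(still missing after 89) = (39/40)^89 = 0.10505.

0.1051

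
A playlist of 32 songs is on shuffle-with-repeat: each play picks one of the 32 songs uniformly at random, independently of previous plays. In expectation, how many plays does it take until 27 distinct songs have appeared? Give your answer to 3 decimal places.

With k distinct songs already seen, the next new one arrives after an expected 32/(32-k) plays.
Sum over k = 0,...,26: E = 32/32 + 32/31 + 32/30 + ... + 32/7 + 32/6 = 56.8052.

56.805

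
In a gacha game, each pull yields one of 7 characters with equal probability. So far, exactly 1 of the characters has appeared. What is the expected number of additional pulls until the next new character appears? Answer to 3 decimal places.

1.167

Each pull yields a new character with probability (7-1)/7 = 6/7, so the wait is geometric with mean 7/6.
E = 7/6 = 1.1667.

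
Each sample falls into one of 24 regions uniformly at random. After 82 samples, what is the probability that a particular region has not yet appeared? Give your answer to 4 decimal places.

Each sample misses the fixed region with probability (24-1)/24 = 23/24, independently.
P(still missing after 82) = (23/24)^82 = 0.03050.

0.0305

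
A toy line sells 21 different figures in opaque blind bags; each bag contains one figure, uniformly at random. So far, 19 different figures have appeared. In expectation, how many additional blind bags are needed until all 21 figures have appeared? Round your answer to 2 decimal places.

31.50

From k distinct to k+1 distinct takes on average 21/(21-k) blind bags.
Sum over k = 19,...,20: E = 21/2 + 21/1 = 31.500.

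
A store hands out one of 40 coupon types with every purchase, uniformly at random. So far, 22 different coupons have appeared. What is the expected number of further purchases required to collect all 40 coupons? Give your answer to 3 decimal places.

With k distinct coupons already seen, the next new one takes an expected 40/(40-k) purchases.
Sum over k = 22,...,39: E = 40/18 + 40/17 + 40/16 + ... + 40/2 + 40/1 = 139.8043.

139.804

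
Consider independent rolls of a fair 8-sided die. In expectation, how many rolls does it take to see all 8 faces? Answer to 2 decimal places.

21.74

After k distinct faces have appeared, the next roll gives a new one with probability (8-k)/8, so the expected wait for the (k+1)-th is 8/(8-k).
E[T] = 8/8 + 8/7 + 8/6 + ... + 8/2 + 8/1 = 8·H_{8}.
H_{8} = 2.718, so E[T] = 21.743.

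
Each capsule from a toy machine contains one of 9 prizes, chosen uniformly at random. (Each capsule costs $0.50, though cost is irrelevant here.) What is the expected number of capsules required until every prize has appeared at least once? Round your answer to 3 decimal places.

25.461

After k distinct prizes have appeared, the next capsule gives a new one with probability (9-k)/9, so the expected wait for the (k+1)-th is 9/(9-k).
E[T] = 9/9 + 9/8 + 9/7 + ... + 9/2 + 9/1 = 9·H_{9}.
H_{9} = 2.8290, so E[T] = 25.4607.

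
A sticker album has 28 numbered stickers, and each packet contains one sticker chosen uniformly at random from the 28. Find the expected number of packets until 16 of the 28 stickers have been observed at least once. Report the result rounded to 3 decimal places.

23.071

Going from k to k+1 distinct takes a geometric number of packets with mean 28/(28-k).
Sum over k = 0,...,15: E = 28/28 + 28/27 + 28/26 + ... + 28/14 + 28/13 = 23.0709.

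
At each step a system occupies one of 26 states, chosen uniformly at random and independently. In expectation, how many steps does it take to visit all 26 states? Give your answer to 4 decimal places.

100.2149

The wait to go from k to k+1 distinct states is geometric with mean 26/(26-k).
E[T] = 26/26 + 26/25 + 26/24 + ... + 26/2 + 26/1 = 26·H_{26}.
H_{26} = 3.85442, so E[T] = 100.21491.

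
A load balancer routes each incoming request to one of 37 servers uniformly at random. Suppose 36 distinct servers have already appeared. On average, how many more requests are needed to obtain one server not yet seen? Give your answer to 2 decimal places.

Each request yields a new server with probability (37-36)/37 = 1/37, so the wait is geometric with mean 37/1.
E = 37/1 = 37.000.

37.00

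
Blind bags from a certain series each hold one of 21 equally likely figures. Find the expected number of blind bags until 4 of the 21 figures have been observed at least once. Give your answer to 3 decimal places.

4.322

Going from k to k+1 distinct takes a geometric number of blind bags with mean 21/(21-k).
Sum over k = 0,...,3: E = 21/21 + 21/20 + 21/19 + 21/18 = 4.3219.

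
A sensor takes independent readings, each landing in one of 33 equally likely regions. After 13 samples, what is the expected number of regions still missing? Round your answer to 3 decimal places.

22.120

For each region, P(unseen after 13) = (32/33)^13 = 0.6703.
By linearity of expectation, E[unseen] = 33·(32/33)^13 = 22.1199.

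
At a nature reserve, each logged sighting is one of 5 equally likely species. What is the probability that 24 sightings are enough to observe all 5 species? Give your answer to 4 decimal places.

Let A_i be the event that species i is missing after 24 sightings. By inclusion–exclusion on the A_i,
P(all seen) = Σ_{j=0}^{5} (-1)^j C(5,j)((5-j)/5)^24
= 1.00000 - 0.02361 + 0.00005 - 0.00000 + 0.00000 - 0.00000
= 0.97644.

0.9764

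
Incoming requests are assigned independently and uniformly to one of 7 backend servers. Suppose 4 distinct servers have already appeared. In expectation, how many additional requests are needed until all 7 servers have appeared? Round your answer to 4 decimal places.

12.8333

From k distinct to k+1 distinct takes on average 7/(7-k) requests.
Sum over k = 4,...,6: E = 7/3 + 7/2 + 7/1 = 12.83333.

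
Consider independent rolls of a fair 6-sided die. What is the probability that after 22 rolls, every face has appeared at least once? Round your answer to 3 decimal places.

Let A_i be the event that face i is missing after 22 rolls. By inclusion–exclusion on the A_i,
P(all seen) = Σ_{j=0}^{6} (-1)^j C(6,j)((6-j)/6)^22
= 1.0000 - 0.1087 + 0.0020 - 0.0000 + 0.0000 - 0.0000 + 0.0000
= 0.8933.

0.893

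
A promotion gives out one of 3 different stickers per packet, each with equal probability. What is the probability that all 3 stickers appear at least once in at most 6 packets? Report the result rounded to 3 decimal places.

By inclusion–exclusion over which stickers are missing,
P(all seen) = Σ_{j=0}^{3} (-1)^j C(3,j)((3-j)/3)^6
= 1.0000 - 0.2634 + 0.0041 - 0.0000
= 0.7407.

0.741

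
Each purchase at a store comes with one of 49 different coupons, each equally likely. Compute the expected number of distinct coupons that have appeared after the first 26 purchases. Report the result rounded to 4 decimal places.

20.3338

For each coupon, P(seen in 26 purchases) = 1 - (48/49)^26 = 0.41498.
By linearity of expectation, E[distinct seen] = 49·(1 - (48/49)^26) = 20.33380.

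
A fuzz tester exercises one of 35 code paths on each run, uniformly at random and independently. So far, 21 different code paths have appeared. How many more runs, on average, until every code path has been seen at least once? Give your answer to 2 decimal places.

The wait to go from k to k+1 distinct code paths is geometric with mean 35/(35-k).
Sum over k = 21,...,34: E = 35/14 + 35/13 + 35/12 + ... + 35/2 + 35/1 = 113.805.

113.80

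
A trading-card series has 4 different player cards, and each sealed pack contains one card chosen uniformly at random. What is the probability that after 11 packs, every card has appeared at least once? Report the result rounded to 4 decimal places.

0.8340

By inclusion–exclusion over which cards are missing,
P(all seen) = Σ_{j=0}^{4} (-1)^j C(4,j)((4-j)/4)^11
= 1.00000 - 0.16894 + 0.00293 - 0.00000 + 0.00000
= 0.83399.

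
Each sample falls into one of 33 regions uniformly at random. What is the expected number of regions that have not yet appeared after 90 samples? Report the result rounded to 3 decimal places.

2.069

For each region, P(unseen after 90) = (32/33)^90 = 0.0627.
By linearity of expectation, E[unseen] = 33·(32/33)^90 = 2.0690.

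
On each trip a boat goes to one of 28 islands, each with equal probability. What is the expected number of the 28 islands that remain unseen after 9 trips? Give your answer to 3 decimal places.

20.184

For each island, P(unseen after 9) = (27/28)^9 = 0.7209.
By linearity of expectation, E[unseen] = 28·(27/28)^9 = 20.1841.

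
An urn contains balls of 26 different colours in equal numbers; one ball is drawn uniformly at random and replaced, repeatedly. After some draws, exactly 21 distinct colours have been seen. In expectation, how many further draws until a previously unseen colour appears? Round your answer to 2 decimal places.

Each draw yields a new colour with probability (26-21)/26 = 5/26, so the wait is geometric with mean 26/5.
E = 26/5 = 5.200.

5.20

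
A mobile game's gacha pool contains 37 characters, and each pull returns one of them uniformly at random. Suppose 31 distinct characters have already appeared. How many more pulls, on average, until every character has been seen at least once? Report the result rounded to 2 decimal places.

90.65

From k distinct to k+1 distinct takes on average 37/(37-k) pulls.
Sum over k = 31,...,36: E = 37/6 + 37/5 + 37/4 + 37/3 + 37/2 + 37/1 = 90.650.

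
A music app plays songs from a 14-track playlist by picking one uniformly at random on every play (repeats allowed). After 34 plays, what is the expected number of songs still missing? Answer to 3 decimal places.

For each song, P(unseen after 34) = (13/14)^34 = 0.0805.
By linearity of expectation, E[unseen] = 14·(13/14)^34 = 1.1268.

1.127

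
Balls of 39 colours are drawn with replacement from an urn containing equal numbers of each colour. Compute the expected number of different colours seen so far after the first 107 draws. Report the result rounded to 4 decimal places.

For each colour, P(seen in 107 draws) = 1 - (38/39)^107 = 0.93792.
By linearity of expectation, E[distinct seen] = 39·(1 - (38/39)^107) = 36.57899.

36.5790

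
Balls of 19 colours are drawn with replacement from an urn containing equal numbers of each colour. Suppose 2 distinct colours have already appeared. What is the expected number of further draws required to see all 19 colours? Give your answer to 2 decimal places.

The wait to go from k to k+1 distinct colours is geometric with mean 19/(19-k).
Sum over k = 2,...,18: E = 19/17 + 19/16 + 19/15 + ... + 19/2 + 19/1 = 65.351.

65.35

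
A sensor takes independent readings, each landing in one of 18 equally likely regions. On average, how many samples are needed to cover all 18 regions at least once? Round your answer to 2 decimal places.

62.91

Split into phases: going from k distinct to k+1 distinct takes on average 18/(18-k) samples.
E[T] = 18/18 + 18/17 + 18/16 + ... + 18/2 + 18/1 = 18·H_{18}.
H_{18} = 3.495, so E[T] = 62.912.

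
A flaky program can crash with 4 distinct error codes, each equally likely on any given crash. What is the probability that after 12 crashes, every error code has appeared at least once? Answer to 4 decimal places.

Let A_i be the event that error code i is missing after 12 crashes. By inclusion–exclusion on the A_i,
P(all seen) = Σ_{j=0}^{4} (-1)^j C(4,j)((4-j)/4)^12
= 1.00000 - 0.12671 + 0.00146 - 0.00000 + 0.00000
= 0.87476.

0.8748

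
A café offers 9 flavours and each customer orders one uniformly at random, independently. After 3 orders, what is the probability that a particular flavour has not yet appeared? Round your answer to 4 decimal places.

0.7023

Each order misses the fixed flavour with probability (9-1)/9 = 8/9, independently.
P(still missing after 3) = (8/9)^3 = 0.70233.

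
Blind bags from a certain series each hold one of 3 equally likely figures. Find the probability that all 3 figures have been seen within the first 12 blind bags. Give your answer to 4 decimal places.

Let A_i be the event that figure i is missing after 12 blind bags. By inclusion–exclusion on the A_i,
P(all seen) = Σ_{j=0}^{3} (-1)^j C(3,j)((3-j)/3)^12
= 1.00000 - 0.02312 + 0.00001 - 0.00000
= 0.97688.

0.9769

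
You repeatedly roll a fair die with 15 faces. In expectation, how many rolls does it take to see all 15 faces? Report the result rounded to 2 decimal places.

49.77

The wait to go from k to k+1 distinct faces is geometric with mean 15/(15-k).
E[T] = 15/15 + 15/14 + 15/13 + ... + 15/2 + 15/1 = 15·H_{15}.
H_{15} = 3.318, so E[T] = 49.773.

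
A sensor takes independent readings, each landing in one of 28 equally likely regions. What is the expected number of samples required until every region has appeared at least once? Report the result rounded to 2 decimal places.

109.96

The wait to go from k to k+1 distinct regions is geometric with mean 28/(28-k).
E[T] = 28/28 + 28/27 + 28/26 + ... + 28/2 + 28/1 = 28·H_{28}.
H_{28} = 3.927, so E[T] = 109.961.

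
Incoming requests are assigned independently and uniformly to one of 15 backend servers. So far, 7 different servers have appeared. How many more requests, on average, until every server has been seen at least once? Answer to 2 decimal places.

From k distinct to k+1 distinct takes on average 15/(15-k) requests.
Sum over k = 7,...,14: E = 15/8 + 15/7 + 15/6 + ... + 15/2 + 15/1 = 40.768.

40.77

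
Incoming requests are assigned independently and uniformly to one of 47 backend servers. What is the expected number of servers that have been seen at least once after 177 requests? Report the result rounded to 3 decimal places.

45.955

For each server, P(seen in 177 requests) = 1 - (46/47)^177 = 0.9778.
By linearity of expectation, E[distinct seen] = 47·(1 - (46/47)^177) = 45.9555.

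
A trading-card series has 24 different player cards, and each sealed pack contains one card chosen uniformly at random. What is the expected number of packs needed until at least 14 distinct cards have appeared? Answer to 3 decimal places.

20.328

With k distinct cards already seen, the next new one arrives after an expected 24/(24-k) packs.
Sum over k = 0,...,13: E = 24/24 + 24/23 + 24/22 + ... + 24/12 + 24/11 = 20.3278.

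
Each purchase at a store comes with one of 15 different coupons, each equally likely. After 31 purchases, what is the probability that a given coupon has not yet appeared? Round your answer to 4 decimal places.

Each purchase misses the fixed coupon with probability (15-1)/15 = 14/15, independently.
P(still missing after 31) = (14/15)^31 = 0.11780.

0.1178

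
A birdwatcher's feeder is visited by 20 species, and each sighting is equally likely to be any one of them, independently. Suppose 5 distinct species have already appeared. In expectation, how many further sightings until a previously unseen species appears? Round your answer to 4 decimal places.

The number of sightings until the next new species is geometric with success probability 15/20, so its mean is 20/15.
E = 20/15 = 1.33333.

1.3333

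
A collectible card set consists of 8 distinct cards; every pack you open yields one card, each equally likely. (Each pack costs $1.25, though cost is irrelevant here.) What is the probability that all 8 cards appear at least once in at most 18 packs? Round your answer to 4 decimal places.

Let A_i be the event that card i is missing after 18 packs. By inclusion–exclusion on the A_i,
P(all seen) = Σ_{j=0}^{8} (-1)^j C(8,j)((8-j)/8)^18
= 1.00000 - 0.72316 + 0.15786 - 0.01186 + 0.00027 - 0.00000 + 0.00000 - 0.00000 + 0.00000
= 0.42310.

0.4231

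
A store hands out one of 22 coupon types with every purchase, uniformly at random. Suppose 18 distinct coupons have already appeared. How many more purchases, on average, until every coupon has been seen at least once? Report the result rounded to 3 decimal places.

45.833

With k distinct coupons already seen, the next new one takes an expected 22/(22-k) purchases.
Sum over k = 18,...,21: E = 22/4 + 22/3 + 22/2 + 22/1 = 45.8333.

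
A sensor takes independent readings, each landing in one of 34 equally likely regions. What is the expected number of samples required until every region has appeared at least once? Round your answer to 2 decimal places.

The wait to go from k to k+1 distinct regions is geometric with mean 34/(34-k).
E[T] = 34/34 + 34/33 + 34/32 + ... + 34/2 + 34/1 = 34·H_{34}.
H_{34} = 4.118, so E[T] = 140.019.

140.02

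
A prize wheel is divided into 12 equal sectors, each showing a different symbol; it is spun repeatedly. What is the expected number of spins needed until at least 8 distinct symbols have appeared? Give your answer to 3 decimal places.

12.239

With k distinct symbols already seen, the next new one arrives after an expected 12/(12-k) spins.
Sum over k = 0,...,7: E = 12/12 + 12/11 + 12/10 + ... + 12/6 + 12/5 = 12.2385.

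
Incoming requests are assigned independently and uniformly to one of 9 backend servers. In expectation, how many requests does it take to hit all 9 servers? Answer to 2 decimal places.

Split into phases: going from k distinct to k+1 distinct takes on average 9/(9-k) requests.
E[T] = 9/9 + 9/8 + 9/7 + ... + 9/2 + 9/1 = 9·H_{9}.
H_{9} = 2.829, so E[T] = 25.461.

25.46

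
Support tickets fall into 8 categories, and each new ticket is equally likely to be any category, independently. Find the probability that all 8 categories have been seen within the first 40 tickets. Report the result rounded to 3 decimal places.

0.962

By inclusion–exclusion over which categories are missing,
P(all seen) = Σ_{j=0}^{8} (-1)^j C(8,j)((8-j)/8)^40
= 1.0000 - 0.0383 + 0.0003 - 0.0000 + 0.0000 - 0.0000 + 0.0000 - 0.0000 + 0.0000
= 0.9620.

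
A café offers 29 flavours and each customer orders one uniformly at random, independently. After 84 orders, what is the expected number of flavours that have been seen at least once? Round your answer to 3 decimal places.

For each flavour, P(seen in 84 orders) = 1 - (28/29)^84 = 0.9475.
By linearity of expectation, E[distinct seen] = 29·(1 - (28/29)^84) = 27.4786.

27.479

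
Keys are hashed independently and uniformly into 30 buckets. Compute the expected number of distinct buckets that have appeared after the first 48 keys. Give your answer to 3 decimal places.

For each bucket, P(seen in 48 keys) = 1 - (29/30)^48 = 0.8035.
By linearity of expectation, E[distinct seen] = 30·(1 - (29/30)^48) = 24.1061.

24.106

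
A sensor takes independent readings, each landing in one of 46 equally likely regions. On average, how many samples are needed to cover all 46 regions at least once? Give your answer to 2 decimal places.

203.17

The wait to go from k to k+1 distinct regions is geometric with mean 46/(46-k).
E[T] = 46/46 + 46/45 + 46/44 + ... + 46/2 + 46/1 = 46·H_{46}.
H_{46} = 4.417, so E[T] = 203.168.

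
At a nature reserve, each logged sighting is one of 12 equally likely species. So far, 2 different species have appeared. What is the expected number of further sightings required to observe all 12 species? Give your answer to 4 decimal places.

The wait to go from k to k+1 distinct species is geometric with mean 12/(12-k).
Sum over k = 2,...,11: E = 12/10 + 12/9 + 12/8 + ... + 12/2 + 12/1 = 35.14762.

35.1476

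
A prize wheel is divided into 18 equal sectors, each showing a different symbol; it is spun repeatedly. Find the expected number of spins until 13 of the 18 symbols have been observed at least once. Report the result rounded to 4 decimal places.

21.8119

Going from k to k+1 distinct takes a geometric number of spins with mean 18/(18-k).
Sum over k = 0,...,12: E = 18/18 + 18/17 + 18/16 + ... + 18/7 + 18/6 = 21.81195.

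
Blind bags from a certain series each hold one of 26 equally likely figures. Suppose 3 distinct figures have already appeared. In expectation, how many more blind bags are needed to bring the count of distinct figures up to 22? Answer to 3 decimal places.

42.925

With k distinct figures already seen, the next new one takes an expected 26/(26-k) blind bags.
Sum over k = 3,...,21: E = 26/23 + 26/22 + 26/21 + ... + 26/6 + 26/5 = 42.9249.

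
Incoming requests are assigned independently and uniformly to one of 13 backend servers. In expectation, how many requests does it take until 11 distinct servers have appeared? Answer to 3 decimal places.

With k distinct servers already seen, the next new one arrives after an expected 13/(13-k) requests.
Sum over k = 0,...,10: E = 13/13 + 13/12 + 13/11 + ... + 13/4 + 13/3 = 21.8417.

21.842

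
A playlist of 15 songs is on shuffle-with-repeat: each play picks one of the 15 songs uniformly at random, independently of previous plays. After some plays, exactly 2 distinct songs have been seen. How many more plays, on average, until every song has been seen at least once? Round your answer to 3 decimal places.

The wait to go from k to k+1 distinct songs is geometric with mean 15/(15-k).
Sum over k = 2,...,14: E = 15/13 + 15/12 + 15/11 + ... + 15/2 + 15/1 = 47.7020.

47.702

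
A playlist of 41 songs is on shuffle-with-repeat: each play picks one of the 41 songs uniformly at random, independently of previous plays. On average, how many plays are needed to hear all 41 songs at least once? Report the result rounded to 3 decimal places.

After k distinct songs have appeared, the next play gives a new one with probability (41-k)/41, so the expected wait for the (k+1)-th is 41/(41-k).
E[T] = 41/41 + 41/40 + 41/39 + ... + 41/2 + 41/1 = 41·H_{41}.
H_{41} = 4.3029, so E[T] = 176.4203.

176.420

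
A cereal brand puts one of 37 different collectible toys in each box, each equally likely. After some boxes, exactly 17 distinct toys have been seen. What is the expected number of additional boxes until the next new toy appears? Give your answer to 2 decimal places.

1.85

The number of boxes until the next new toy is geometric with success probability 20/37, so its mean is 37/20.
E = 37/20 = 1.850.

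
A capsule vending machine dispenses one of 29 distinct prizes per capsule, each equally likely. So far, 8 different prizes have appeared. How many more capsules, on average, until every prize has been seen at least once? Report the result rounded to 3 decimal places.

105.715

From k distinct to k+1 distinct takes on average 29/(29-k) capsules.
Sum over k = 8,...,28: E = 29/21 + 29/20 + 29/19 + ... + 29/2 + 29/1 = 105.7154.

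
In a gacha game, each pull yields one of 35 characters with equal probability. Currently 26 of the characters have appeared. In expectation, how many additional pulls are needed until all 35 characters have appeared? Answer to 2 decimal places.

With k distinct characters already seen, the next new one takes an expected 35/(35-k) pulls.
Sum over k = 26,...,34: E = 35/9 + 35/8 + 35/7 + ... + 35/2 + 35/1 = 99.014.

99.01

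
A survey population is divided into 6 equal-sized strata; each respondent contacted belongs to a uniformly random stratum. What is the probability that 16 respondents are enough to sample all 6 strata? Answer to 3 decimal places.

By inclusion–exclusion over which strata are missing,
P(all seen) = Σ_{j=0}^{6} (-1)^j C(6,j)((6-j)/6)^16
= 1.0000 - 0.3245 + 0.0228 - 0.0003 + 0.0000 - 0.0000 + 0.0000
= 0.6980.

0.698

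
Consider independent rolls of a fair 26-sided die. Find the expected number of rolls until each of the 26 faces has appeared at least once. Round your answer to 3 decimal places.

100.215

Split into phases: going from k distinct to k+1 distinct takes on average 26/(26-k) rolls.
E[T] = 26/26 + 26/25 + 26/24 + ... + 26/2 + 26/1 = 26·H_{26}.
H_{26} = 3.8544, so E[T] = 100.2149.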